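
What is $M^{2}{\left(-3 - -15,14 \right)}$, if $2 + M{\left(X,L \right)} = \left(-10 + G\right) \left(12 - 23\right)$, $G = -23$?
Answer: $130321$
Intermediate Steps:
$M{\left(X,L \right)} = 361$ ($M{\left(X,L \right)} = -2 + \left(-10 - 23\right) \left(12 - 23\right) = -2 - -363 = -2 + 363 = 361$)
$M^{2}{\left(-3 - -15,14 \right)} = 361^{2} = 130321$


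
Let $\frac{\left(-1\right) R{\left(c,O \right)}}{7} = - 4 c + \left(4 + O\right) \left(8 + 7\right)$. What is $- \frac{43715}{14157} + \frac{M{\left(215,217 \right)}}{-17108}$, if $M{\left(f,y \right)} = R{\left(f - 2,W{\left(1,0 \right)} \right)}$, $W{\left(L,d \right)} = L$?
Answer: $- \frac{9064573}{2661516} \approx -3.4058$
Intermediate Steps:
$R{\left(c,O \right)} = -420 - 105 O + 28 c$ ($R{\left(c,O \right)} = - 7 \left(- 4 c + \left(4 + O\right) \left(8 + 7\right)\right) = - 7 \left(- 4 c + \left(4 + O\right) 15\right) = - 7 \left(- 4 c + \left(60 + 15 O\right)\right) = - 7 \left(60 - 4 c + 15 O\right) = -420 - 105 O + 28 c$)
$M{\left(f,y \right)} = -581 + 28 f$ ($M{\left(f,y \right)} = -420 - 105 + 28 \left(f - 2\right) = -420 - 105 + 28 \left(-2 + f\right) = -420 - 105 + \left(-56 + 28 f\right) = -581 + 28 f$)
$- \frac{43715}{14157} + \frac{M{\left(215,217 \right)}}{-17108} = - \frac{43715}{14157} + \frac{-581 + 28 \cdot 215}{-17108} = \left(-43715\right) \frac{1}{14157} + \left(-581 + 6020\right) \left(- \frac{1}{17108}\right) = - \frac{43715}{14157} + 5439 \left(- \frac{1}{17108}\right) = - \frac{43715}{14157} - \frac{777}{2444} = - \frac{9064573}{2661516}$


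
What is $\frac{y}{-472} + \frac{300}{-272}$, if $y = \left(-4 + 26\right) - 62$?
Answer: $- \frac{4085}{4012} \approx -1.0182$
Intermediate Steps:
$y = -40$ ($y = 22 - 62 = -40$)
$\frac{y}{-472} + \frac{300}{-272} = - \frac{40}{-472} + \frac{300}{-272} = \left(-40\right) \left(- \frac{1}{472}\right) + 300 \left(- \frac{1}{272}\right) = \frac{5}{59} - \frac{75}{68} = - \frac{4085}{4012}$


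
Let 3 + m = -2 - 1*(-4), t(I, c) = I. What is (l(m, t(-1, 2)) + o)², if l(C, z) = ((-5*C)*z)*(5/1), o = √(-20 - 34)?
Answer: 571 - 150*I*√6 ≈ 571.0 - 367.42*I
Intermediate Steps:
m = -1 (m = -3 + (-2 - 1*(-4)) = -3 + (-2 + 4) = -3 + 2 = -1)
o = 3*I*√6 (o = √(-54) = 3*I*√6 ≈ 7.3485*I)
l(C, z) = -25*C*z (l(C, z) = (-5*C*z)*(5*1) = -5*C*z*5 = -25*C*z)
(l(m, t(-1, 2)) + o)² = (-25*(-1)*(-1) + 3*I*√6)² = (-25 + 3*I*√6)²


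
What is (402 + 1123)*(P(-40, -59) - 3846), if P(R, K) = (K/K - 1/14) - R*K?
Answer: -132478275/14 ≈ -9.4627e+6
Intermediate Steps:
P(R, K) = 13/14 - K*R (P(R, K) = (1 - 1*1/14) - K*R = (1 - 1/14) - K*R = 13/14 - K*R)
(402 + 1123)*(P(-40, -59) - 3846) = (402 + 1123)*((13/14 - 1*(-59)*(-40)) - 3846) = 1525*((13/14 - 2360) - 3846) = 1525*(-33027/14 - 3846) = 1525*(-86871/14) = -132478275/14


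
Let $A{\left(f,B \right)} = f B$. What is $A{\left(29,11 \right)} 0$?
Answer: $0$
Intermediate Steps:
$A{\left(f,B \right)} = B f$
$A{\left(29,11 \right)} 0 = 11 \cdot 29 \cdot 0 = 319 \cdot 0 = 0$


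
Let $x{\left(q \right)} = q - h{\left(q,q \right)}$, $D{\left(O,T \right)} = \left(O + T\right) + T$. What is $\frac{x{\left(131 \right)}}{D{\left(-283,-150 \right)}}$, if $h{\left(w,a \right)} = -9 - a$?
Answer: $- \frac{271}{583} \approx -0.46484$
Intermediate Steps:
$D{\left(O,T \right)} = O + 2 T$
$x{\left(q \right)} = 9 + 2 q$ ($x{\left(q \right)} = q - \left(-9 - q\right) = q + \left(9 + q\right) = 9 + 2 q$)
$\frac{x{\left(131 \right)}}{D{\left(-283,-150 \right)}} = \frac{9 + 2 \cdot 131}{-283 + 2 \left(-150\right)} = \frac{9 + 262}{-283 - 300} = \frac{271}{-583} = 271 \left(- \frac{1}{583}\right) = - \frac{271}{583}$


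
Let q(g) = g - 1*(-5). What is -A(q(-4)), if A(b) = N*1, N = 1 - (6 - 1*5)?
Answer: 0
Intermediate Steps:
q(g) = 5 + g (q(g) = g + 5 = 5 + g)
N = 0 (N = 1 - (6 - 5) = 1 - 1*1 = 1 - 1 = 0)
A(b) = 0 (A(b) = 0*1 = 0)
-A(q(-4)) = -1*0 = 0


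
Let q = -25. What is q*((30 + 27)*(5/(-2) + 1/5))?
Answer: 6555/2 ≈ 3277.5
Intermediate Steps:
q*((30 + 27)*(5/(-2) + 1/5)) = -25*(30 + 27)*(5/(-2) + 1/5) = -1425*(5*(-½) + 1*(⅕)) = -1425*(-5/2 + ⅕) = -1425*(-23)/10 = -25*(-1311/10) = 6555/2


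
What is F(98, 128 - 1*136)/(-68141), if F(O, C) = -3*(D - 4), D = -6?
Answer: -30/68141 ≈ -0.00044026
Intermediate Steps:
F(O, C) = 30 (F(O, C) = -3*(-6 - 4) = -3*(-10) = 30)
F(98, 128 - 1*136)/(-68141) = 30/(-68141) = 30*(-1/68141) = -30/68141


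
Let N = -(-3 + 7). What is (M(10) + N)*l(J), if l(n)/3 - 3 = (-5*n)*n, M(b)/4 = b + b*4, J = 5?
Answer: -71736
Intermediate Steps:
M(b) = 20*b (M(b) = 4*(b + b*4) = 4*(b + 4*b) = 4*(5*b) = 20*b)
N = -4 (N = -1*4 = -4)
l(n) = 9 - 15*n**2 (l(n) = 9 + 3*((-5*n)*n) = 9 + 3*(-5*n**2) = 9 - 15*n**2)
(M(10) + N)*l(J) = (20*10 - 4)*(9 - 15*5**2) = (200 - 4)*(9 - 15*25) = 196*(9 - 375) = 196*(-366) = -71736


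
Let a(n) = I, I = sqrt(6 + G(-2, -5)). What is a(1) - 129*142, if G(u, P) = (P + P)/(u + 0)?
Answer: -18318 + sqrt(11) ≈ -18315.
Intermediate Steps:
G(u, P) = 2*P/u (G(u, P) = (2*P)/u = 2*P/u)
I = sqrt(11) (I = sqrt(6 + 2*(-5)/(-2)) = sqrt(6 + 2*(-5)*(-1/2)) = sqrt(6 + 5) = sqrt(11) ≈ 3.3166)
a(n) = sqrt(11)
a(1) - 129*142 = sqrt(11) - 129*142 = sqrt(11) - 18318 = -18318 + sqrt(11)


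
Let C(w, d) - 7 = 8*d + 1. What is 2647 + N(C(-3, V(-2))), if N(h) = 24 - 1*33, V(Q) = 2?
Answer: 2638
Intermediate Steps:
C(w, d) = 8 + 8*d (C(w, d) = 7 + (8*d + 1) = 7 + (1 + 8*d) = 8 + 8*d)
N(h) = -9 (N(h) = 24 - 33 = -9)
2647 + N(C(-3, V(-2))) = 2647 - 9 = 2638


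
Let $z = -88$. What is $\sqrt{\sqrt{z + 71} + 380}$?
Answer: $\sqrt{380 + i \sqrt{17}} \approx 19.494 + 0.1058 i$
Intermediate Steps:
$\sqrt{\sqrt{z + 71} + 380} = \sqrt{\sqrt{-88 + 71} + 380} = \sqrt{\sqrt{-17} + 380} = \sqrt{i \sqrt{17} + 380} = \sqrt{380 + i \sqrt{17}}$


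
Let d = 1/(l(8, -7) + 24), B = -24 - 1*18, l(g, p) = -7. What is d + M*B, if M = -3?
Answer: 2143/17 ≈ 126.06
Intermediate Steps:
B = -42 (B = -24 - 18 = -42)
d = 1/17 (d = 1/(-7 + 24) = 1/17 ≈ 0.058824)
d + M*B = 1/17 - 3*(-42) = 1/17 + 126 = 2143/17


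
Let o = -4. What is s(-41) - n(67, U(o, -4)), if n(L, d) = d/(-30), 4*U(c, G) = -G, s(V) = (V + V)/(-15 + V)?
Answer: 629/420 ≈ 1.4976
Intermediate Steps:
s(V) = 2*V/(-15 + V) (s(V) = (2*V)/(-15 + V) = 2*V/(-15 + V))
U(c, G) = -G/4 (U(c, G) = (-G)/4 = -G/4)
n(L, d) = -d/30 (n(L, d) = d*(-1/30) = -d/30)
s(-41) - n(67, U(o, -4)) = 2*(-41)/(-15 - 41) - (-1)*(-1/4*(-4))/30 = 2*(-41)/(-56) - (-1)/30 = 2*(-41)*(-1/56) - 1*(-1/30) = 41/28 + 1/30 = 629/420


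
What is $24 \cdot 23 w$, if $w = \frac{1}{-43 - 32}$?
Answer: $- \frac{184}{25} \approx -7.36$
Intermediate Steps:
$w = - \frac{1}{75}$ ($w = \frac{1}{-75} = - \frac{1}{75} \approx -0.013333$)
$24 \cdot 23 w = 24 \cdot 23 \left(- \frac{1}{75}\right) = 552 \left(- \frac{1}{75}\right) = - \frac{184}{25}$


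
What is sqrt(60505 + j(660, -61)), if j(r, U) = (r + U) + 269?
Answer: sqrt(61373) ≈ 247.74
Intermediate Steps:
j(r, U) = 269 + U + r (j(r, U) = (U + r) + 269 = 269 + U + r)
sqrt(60505 + j(660, -61)) = sqrt(60505 + (269 - 61 + 660)) = sqrt(60505 + 868) = sqrt(61373)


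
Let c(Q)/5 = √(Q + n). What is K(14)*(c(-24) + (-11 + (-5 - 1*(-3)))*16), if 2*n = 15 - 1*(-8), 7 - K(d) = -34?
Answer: -8528 + 1025*I*√2/2 ≈ -8528.0 + 724.78*I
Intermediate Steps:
K(d) = 41 (K(d) = 7 - 1*(-34) = 7 + 34 = 41)
n = 23/2 (n = (15 - 1*(-8))/2 = (15 + 8)/2 = (½)*23 = 23/2 ≈ 11.500)
c(Q) = 5*√(23/2 + Q) (c(Q) = 5*√(Q + 23/2) = 5*√(23/2 + Q))
K(14)*(c(-24) + (-11 + (-5 - 1*(-3)))*16) = 41*(5*√(46 + 4*(-24))/2 + (-11 + (-5 - 1*(-3)))*16) = 41*(5*√(46 - 96)/2 + (-11 + (-5 + 3))*16) = 41*(5*√(-50)/2 + (-11 - 2)*16) = 41*(5*(5*I*√2)/2 - 13*16) = 41*(25*I*√2/2 - 208) = 41*(-208 + 25*I*√2/2) = -8528 + 1025*I*√2/2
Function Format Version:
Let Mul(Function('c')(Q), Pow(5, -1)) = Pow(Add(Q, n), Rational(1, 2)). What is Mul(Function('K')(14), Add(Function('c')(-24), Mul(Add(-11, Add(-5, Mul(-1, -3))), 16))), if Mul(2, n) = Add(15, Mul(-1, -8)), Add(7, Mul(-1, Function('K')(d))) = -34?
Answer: Add(-8528, Mul(Rational(1025, 2), I, Pow(2, Rational(1, 2)))) ≈ Add(-8528.0, Mul(724.78, I))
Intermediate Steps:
Function('K')(d) = 41 (Function('K')(d) = Add(7, Mul(-1, -34)) = Add(7, 34) = 41)
n = Rational(23, 2) (n = Mul(Rational(1, 2), Add(15, Mul(-1, -8))) = Mul(Rational(1, 2), Add(15, 8)) = Mul(Rational(1, 2), 23) = Rational(23, 2) ≈ 11.500)
Function('c')(Q) = Mul(5, Pow(Add(Rational(23, 2), Q), Rational(1, 2))) (Function('c')(Q) = Mul(5, Pow(Add(Q, Rational(23, 2)), Rational(1, 2))) = Mul(5, Pow(Add(Rational(23, 2), Q), Rational(1, 2))))
Mul(Function('K')(14), Add(Function('c')(-24), Mul(Add(-11, Add(-5, Mul(-1, -3))), 16))) = Mul(41, Add(Mul(Rational(5, 2), Pow(Add(46, Mul(4, -24)), Rational(1, 2))), Mul(Add(-11, Add(-5, Mul(-1, -3))), 16))) = Mul(41, Add(Mul(Rational(5, 2), Pow(Add(46, -96), Rational(1, 2))), Mul(Add(-11, Add(-5, 3)), 16))) = Mul(41, Add(Mul(Rational(5, 2), Pow(-50, Rational(1, 2))), Mul(Add(-11, -2), 16))) = Mul(41, Add(Mul(Rational(5, 2), Mul(5, I, Pow(2, Rational(1, 2)))), Mul(-13, 16))) = Mul(41, Add(Mul(Rational(25, 2), I, Pow(2, Rational(1, 2))), -208)) = Mul(41, Add(-208, Mul(Rational(25, 2), I, Pow(2, Rational(1, 2))))) = Add(-8528, Mul(Rational(1025, 2), I, Pow(2, Rational(1, 2))))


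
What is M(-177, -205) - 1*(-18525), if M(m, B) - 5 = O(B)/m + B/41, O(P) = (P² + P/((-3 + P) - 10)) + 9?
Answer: 235214011/12862 ≈ 18288.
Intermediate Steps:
O(P) = 9 + P² + P/(-13 + P) (O(P) = (P² + P/(-13 + P)) + 9 = 9 + P² + P/(-13 + P))
M(m, B) = 5 + B/41 + (-117 + B³ - 13*B² + 10*B)/(m*(-13 + B)) (M(m, B) = 5 + (((-117 + B³ - 13*B² + 10*B)/(-13 + B))/m + B/41) = 5 + ((-117 + B³ - 13*B² + 10*B)/(m*(-13 + B)) + B*(1/41)) = 5 + ((-117 + B³ - 13*B² + 10*B)/(m*(-13 + B)) + B/41) = 5 + (B/41 + (-117 + B³ - 13*B² + 10*B)/(m*(-13 + B))) = 5 + B/41 + (-117 + B³ - 13*B² + 10*B)/(m*(-13 + B)))
M(-177, -205) - 1*(-18525) = (-117 + (-205)³ - 13*(-205)² + 10*(-205) + (1/41)*(-177)*(-13 - 205)*(205 - 205))/((-177)*(-13 - 205)) - 1*(-18525) = -1/177*(-117 - 8615125 - 13*42025 - 2050 + (1/41)*(-177)*(-218)*0)/(-218) + 18525 = -1/177*(-1/218)*(-117 - 8615125 - 546325 - 2050 + 0) + 18525 = -1/177*(-1/218)*(-9163617) + 18525 = -3054539/12862 + 18525 = 235214011/12862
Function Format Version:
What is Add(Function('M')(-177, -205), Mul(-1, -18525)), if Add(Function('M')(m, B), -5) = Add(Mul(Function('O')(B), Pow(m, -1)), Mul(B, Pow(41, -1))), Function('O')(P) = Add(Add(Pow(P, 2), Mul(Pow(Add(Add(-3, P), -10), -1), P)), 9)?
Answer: Rational(235214011, 12862) ≈ 18288.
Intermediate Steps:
Function('O')(P) = Add(9, Pow(P, 2), Mul(P, Pow(Add(-13, P), -1))) (Function('O')(P) = Add(Add(Pow(P, 2), Mul(Pow(Add(-13, P), -1), P)), 9) = Add(Add(Pow(P, 2), Mul(P, Pow(Add(-13, P), -1))), 9) = Add(9, Pow(P, 2), Mul(P, Pow(Add(-13, P), -1))))
Function('M')(m, B) = Add(5, Mul(Rational(1, 41), B), Mul(Pow(m, -1), Pow(Add(-13, B), -1), Add(-117, Pow(B, 3), Mul(-13, Pow(B, 2)), Mul(10, B)))) (Function('M')(m, B) = Add(5, Add(Mul(Mul(Pow(Add(-13, B), -1), Add(-117, Pow(B, 3), Mul(-13, Pow(B, 2)), Mul(10, B))), Pow(m, -1)), Mul(B, Pow(41, -1)))) = Add(5, Add(Mul(Pow(m, -1), Pow(Add(-13, B), -1), Add(-117, Pow(B, 3), Mul(-13, Pow(B, 2)), Mul(10, B))), Mul(B, Rational(1, 41)))) = Add(5, Add(Mul(Pow(m, -1), Pow(Add(-13, B), -1), Add(-117, Pow(B, 3), Mul(-13, Pow(B, 2)), Mul(10, B))), Mul(Rational(1, 41), B))) = Add(5, Add(Mul(Rational(1, 41), B), Mul(Pow(m, -1), Pow(Add(-13, B), -1), Add(-117, Pow(B, 3), Mul(-13, Pow(B, 2)), Mul(10, B))))) = Add(5, Mul(Rational(1, 41), B), Mul(Pow(m, -1), Pow(Add(-13, B), -1), Add(-117, Pow(B, 3), Mul(-13, Pow(B, 2)), Mul(10, B)))))
Add(Function('M')(-177, -205), Mul(-1, -18525)) = Add(Mul(Pow(-177, -1), Pow(Add(-13, -205), -1), Add(-117, Pow(-205, 3), Mul(-13, Pow(-205, 2)), Mul(10, -205), Mul(Rational(1, 41), -177, Add(-13, -205), Add(205, -205)))), Mul(-1, -18525)) = Add(Mul(Rational(-1, 177), Pow(-218, -1), Add(-117, -8615125, Mul(-13, 42025), -2050, Mul(Rational(1, 41), -177, -218, 0))), 18525) = Add(Mul(Rational(-1, 177), Rational(-1, 218), Add(-117, -8615125, -546325, -2050, 0)), 18525) = Add(Mul(Rational(-1, 177), Rational(-1, 218), -9163617), 18525) = Add(Rational(-3054539, 12862), 18525) = Rational(235214011, 12862)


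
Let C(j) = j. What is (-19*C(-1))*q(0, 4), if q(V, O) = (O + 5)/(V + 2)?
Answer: 171/2 ≈ 85.500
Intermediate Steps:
q(V, O) = (5 + O)/(2 + V)
(-19*C(-1))*q(0, 4) = (-19*(-1))*((5 + 4)/(2 + 0)) = 19*(9/2) = 171/2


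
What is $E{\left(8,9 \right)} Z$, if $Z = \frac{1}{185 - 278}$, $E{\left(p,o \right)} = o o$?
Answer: $- \frac{27}{31} \approx -0.87097$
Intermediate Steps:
$E{\left(p,o \right)} = o^{2}$
$Z = - \frac{1}{93}$ ($Z = \frac{1}{-93} = - \frac{1}{93} \approx -0.010753$)
$E{\left(8,9 \right)} Z = 9^{2} \left(- \frac{1}{93}\right) = 81 \left(- \frac{1}{93}\right) = - \frac{27}{31}$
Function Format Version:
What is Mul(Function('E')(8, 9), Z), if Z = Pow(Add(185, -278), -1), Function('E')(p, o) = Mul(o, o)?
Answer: Rational(-27, 31) ≈ -0.87097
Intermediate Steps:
Function('E')(p, o) = Pow(o, 2)
Z = Rational(-1, 93) (Z = Pow(-93, -1) = Rational(-1, 93) ≈ -0.010753)
Mul(Function('E')(8, 9), Z) = Mul(Pow(9, 2), Rational(-1, 93)) = Mul(81, Rational(-1, 93)) = Rational(-27, 31)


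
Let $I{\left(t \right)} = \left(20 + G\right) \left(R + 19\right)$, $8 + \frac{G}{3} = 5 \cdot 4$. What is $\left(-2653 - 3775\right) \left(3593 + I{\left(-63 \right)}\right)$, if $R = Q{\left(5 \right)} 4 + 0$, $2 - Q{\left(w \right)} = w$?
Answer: $-25615580$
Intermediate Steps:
$Q{\left(w \right)} = 2 - w$
$R = -12$ ($R = \left(2 - 5\right) 4 + 0 = \left(-3\right) 4 + 0 = -12 + 0 = -12$)
$G = 36$ ($G = -24 + 3 \cdot 5 \cdot 4 = -24 + 3 \cdot 20 = -24 + 60 = 36$)
$I{\left(t \right)} = 392$ ($I{\left(t \right)} = \left(20 + 36\right) \left(-12 + 19\right) = 56 \cdot 7 = 392$)
$\left(-2653 - 3775\right) \left(3593 + I{\left(-63 \right)}\right) = \left(-2653 - 3775\right) \left(3593 + 392\right) = \left(-6428\right) 3985 = -25615580$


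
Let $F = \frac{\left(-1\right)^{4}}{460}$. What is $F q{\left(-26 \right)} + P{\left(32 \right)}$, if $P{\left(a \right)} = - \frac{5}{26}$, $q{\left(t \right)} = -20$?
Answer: $- \frac{141}{598} \approx -0.23579$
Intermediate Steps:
$F = \frac{1}{460}$ ($F = 1 \cdot \frac{1}{460} = \frac{1}{460} \approx 0.0021739$)
$P{\left(a \right)} = - \frac{5}{26}$ ($P{\left(a \right)} = \left(-5\right) \frac{1}{26} = - \frac{5}{26}$)
$F q{\left(-26 \right)} + P{\left(32 \right)} = \frac{1}{460} \left(-20\right) - \frac{5}{26} = - \frac{1}{23} - \frac{5}{26} = - \frac{141}{598}$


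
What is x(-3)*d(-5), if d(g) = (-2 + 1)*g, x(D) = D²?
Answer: 45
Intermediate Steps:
d(g) = -g
x(-3)*d(-5) = (-3)²*(-1*(-5)) = 9*5 = 45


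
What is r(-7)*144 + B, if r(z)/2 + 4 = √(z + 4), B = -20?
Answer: -1172 + 288*I*√3 ≈ -1172.0 + 498.83*I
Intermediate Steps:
r(z) = -8 + 2*√(4 + z) (r(z) = -8 + 2*√(z + 4) = -8 + 2*√(4 + z))
r(-7)*144 + B = (-8 + 2*√(4 - 7))*144 - 20 = (-8 + 2*√(-3))*144 - 20 = (-8 + 2*(I*√3))*144 - 20 = (-8 + 2*I*√3)*144 - 20 = (-1152 + 288*I*√3) - 20 = -1172 + 288*I*√3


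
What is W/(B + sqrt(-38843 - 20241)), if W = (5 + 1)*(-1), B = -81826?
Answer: 40913/557962780 + I*sqrt(14771)/557962780 ≈ 7.3326e-5 + 2.1782e-7*I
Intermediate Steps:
W = -6 (W = 6*(-1) = -6)
W/(B + sqrt(-38843 - 20241)) = -6/(-81826 + sqrt(-38843 - 20241)) = -6/(-81826 + sqrt(-59084)) = -6/(-81826 + 2*I*sqrt(14771))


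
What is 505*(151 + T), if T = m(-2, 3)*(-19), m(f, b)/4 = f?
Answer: 153015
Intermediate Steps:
m(f, b) = 4*f
T = 152 (T = (4*(-2))*(-19) = -8*(-19) = 152)
505*(151 + T) = 505*(151 + 152) = 505*303 = 153015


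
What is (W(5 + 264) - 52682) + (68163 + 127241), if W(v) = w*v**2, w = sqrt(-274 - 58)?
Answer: 142722 + 144722*I*sqrt(83) ≈ 1.4272e+5 + 1.3185e+6*I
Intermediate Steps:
w = 2*I*sqrt(83) (w = sqrt(-332) = 2*I*sqrt(83) ≈ 18.221*I)
W(v) = 2*I*sqrt(83)*v**2 (W(v) = (2*I*sqrt(83))*v**2 = 2*I*sqrt(83)*v**2)
(W(5 + 264) - 52682) + (68163 + 127241) = (2*I*sqrt(83)*(5 + 264)**2 - 52682) + (68163 + 127241) = (2*I*sqrt(83)*269**2 - 52682) + 195404 = (2*I*sqrt(83)*72361 - 52682) + 195404 = (144722*I*sqrt(83) - 52682) + 195404 = (-52682 + 144722*I*sqrt(83)) + 195404 = 142722 + 144722*I*sqrt(83)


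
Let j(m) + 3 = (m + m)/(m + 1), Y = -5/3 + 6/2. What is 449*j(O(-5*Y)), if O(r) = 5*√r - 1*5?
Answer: -58819/137 + 2245*I*√15/137 ≈ -429.34 + 63.466*I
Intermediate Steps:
Y = 4/3 (Y = -5*⅓ + 6*(½) = -5/3 + 3 = 4/3 ≈ 1.3333)
O(r) = -5 + 5*√r (O(r) = 5*√r - 5 = -5 + 5*√r)
j(m) = -3 + 2*m/(1 + m) (j(m) = -3 + (m + m)/(m + 1) = -3 + (2*m)/(1 + m) = -3 + 2*m/(1 + m))
449*j(O(-5*Y)) = 449*((-3 - (-5 + 5*√(-5*4/3)))/(1 + (-5 + 5*√(-5*4/3)))) = 449*((-3 - (-5 + 5*√(-20/3)))/(1 + (-5 + 5*√(-20/3)))) = 449*((-3 - (-5 + 5*(2*I*√15/3)))/(1 + (-5 + 5*(2*I*√15/3)))) = 449*((-3 - (-5 + 10*I*√15/3))/(1 + (-5 + 10*I*√15/3))) = 449*((-3 + (5 - 10*I*√15/3))/(-4 + 10*I*√15/3)) = 449*((2 - 10*I*√15/3)/(-4 + 10*I*√15/3)) = 449*(2 - 10*I*√15/3)/(-4 + 10*I*√15/3)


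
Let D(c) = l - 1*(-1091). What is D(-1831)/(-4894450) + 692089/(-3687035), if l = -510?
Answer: -61627948607/328109244650 ≈ -0.18783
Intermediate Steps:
D(c) = 581 (D(c) = -510 - 1*(-1091) = -510 + 1091 = 581)
D(-1831)/(-4894450) + 692089/(-3687035) = 581/(-4894450) + 692089/(-3687035) = 581*(-1/4894450) + 692089*(-1/3687035) = -581/4894450 - 692089/3687035 = -61627948607/328109244650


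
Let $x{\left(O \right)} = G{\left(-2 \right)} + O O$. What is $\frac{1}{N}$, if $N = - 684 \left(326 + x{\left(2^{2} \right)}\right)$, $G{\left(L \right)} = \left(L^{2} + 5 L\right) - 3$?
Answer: $- \frac{1}{227772} \approx -4.3904 \cdot 10^{-6}$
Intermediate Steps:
$G{\left(L \right)} = -3 + L^{2} + 5 L$
$x{\left(O \right)} = -9 + O^{2}$ ($x{\left(O \right)} = \left(-3 + \left(-2\right)^{2} + 5 \left(-2\right)\right) + O O = \left(-3 + 4 - 10\right) + O^{2} = -9 + O^{2}$)
$N = -227772$ ($N = - 684 \left(326 - \left(9 - \left(2^{2}\right)^{2}\right)\right) = - 684 \left(326 - \left(9 - 4^{2}\right)\right) = - 684 \left(326 + \left(-9 + 16\right)\right) = - 684 \left(326 + 7\right) = \left(-684\right) 333 = -227772$)
$\frac{1}{N} = \frac{1}{-227772} = - \frac{1}{227772}$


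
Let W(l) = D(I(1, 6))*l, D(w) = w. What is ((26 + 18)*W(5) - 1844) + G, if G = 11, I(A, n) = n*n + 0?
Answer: 6087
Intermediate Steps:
I(A, n) = n² (I(A, n) = n² + 0 = n²)
W(l) = 36*l (W(l) = 6²*l = 36*l)
((26 + 18)*W(5) - 1844) + G = ((26 + 18)*(36*5) - 1844) + 11 = (44*180 - 1844) + 11 = (7920 - 1844) + 11 = 6076 + 11 = 6087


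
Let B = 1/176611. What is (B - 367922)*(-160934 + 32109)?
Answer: 8370928994329325/176611 ≈ 4.7398e+10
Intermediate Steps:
B = 1/176611 ≈ 5.6622e-6
(B - 367922)*(-160934 + 32109) = (1/176611 - 367922)*(-160934 + 32109) = -64979072341/176611*(-128825) = 8370928994329325/176611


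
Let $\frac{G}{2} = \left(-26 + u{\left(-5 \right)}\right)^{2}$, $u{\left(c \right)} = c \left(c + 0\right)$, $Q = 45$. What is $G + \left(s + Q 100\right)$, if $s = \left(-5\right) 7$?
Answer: $4467$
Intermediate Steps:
$s = -35$
$u{\left(c \right)} = c^{2}$ ($u{\left(c \right)} = c c = c^{2}$)
$G = 2$ ($G = 2 \left(-26 + \left(-5\right)^{2}\right)^{2} = 2 \left(-26 + 25\right)^{2} = 2 \left(-1\right)^{2} = 2 \cdot 1 = 2$)
$G + \left(s + Q 100\right) = 2 + \left(-35 + 45 \cdot 100\right) = 2 + \left(-35 + 4500\right) = 2 + 4465 = 4467$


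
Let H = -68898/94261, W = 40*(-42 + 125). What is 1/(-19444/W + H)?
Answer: -78236630/515388061 ≈ -0.15180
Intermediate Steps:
W = 3320 (W = 40*83 = 3320)
H = -68898/94261 (H = -68898*1/94261 = -68898/94261 ≈ -0.73093)
1/(-19444/W + H) = 1/(-19444/3320 - 68898/94261) = 1/(-19444*1/3320 - 68898/94261) = 1/(-4861/830 - 68898/94261) = 1/(-515388061/78236630) = -78236630/515388061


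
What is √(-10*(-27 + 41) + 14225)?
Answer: 3*√1565 ≈ 118.68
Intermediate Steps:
√(-10*(-27 + 41) + 14225) = √(-10*14 + 14225) = √(-140 + 14225) = √14085 = 3*√1565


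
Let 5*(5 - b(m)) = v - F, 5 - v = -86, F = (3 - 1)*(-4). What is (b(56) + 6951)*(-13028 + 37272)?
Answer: 840806164/5 ≈ 1.6816e+8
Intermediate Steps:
F = -8 (F = 2*(-4) = -8)
v = 91 (v = 5 - 1*(-86) = 5 + 86 = 91)
b(m) = -74/5 (b(m) = 5 - (91 - 1*(-8))/5 = 5 - (91 + 8)/5 = 5 - 1/5*99 = 5 - 99/5 = -74/5)
(b(56) + 6951)*(-13028 + 37272) = (-74/5 + 6951)*(-13028 + 37272) = (34681/5)*24244 = 840806164/5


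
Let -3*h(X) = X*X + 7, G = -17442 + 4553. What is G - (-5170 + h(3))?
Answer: -23141/3 ≈ -7713.7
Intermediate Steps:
G = -12889
h(X) = -7/3 - X²/3 (h(X) = -(X*X + 7)/3 = -(X² + 7)/3 = -(7 + X²)/3 = -7/3 - X²/3)
G - (-5170 + h(3)) = -12889 - (-5170 + (-7/3 - ⅓*3²)) = -12889 - (-5170 + (-7/3 - ⅓*9)) = -12889 - (-5170 + (-7/3 - 3)) = -12889 - (-5170 - 16/3) = -12889 - 1*(-15526/3) = -12889 + 15526/3 = -23141/3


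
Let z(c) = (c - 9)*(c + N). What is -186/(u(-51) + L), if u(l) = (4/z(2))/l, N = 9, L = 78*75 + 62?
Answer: -365211/11608214 ≈ -0.031461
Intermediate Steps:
L = 5912 (L = 5850 + 62 = 5912)
z(c) = (-9 + c)*(9 + c) (z(c) = (c - 9)*(c + 9) = (-9 + c)*(9 + c))
u(l) = -4/(77*l) (u(l) = (4/(-81 + 2**2))/l = (4/(-81 + 4))/l = (4/(-77))/l = (4*(-1/77))/l = -4/(77*l))
-186/(u(-51) + L) = -186/(-4/77/(-51) + 5912) = -186/(-4/77*(-1/51) + 5912) = -186/(4/3927 + 5912) = -186/23216428/3927 = -186*3927/23216428 = -365211/11608214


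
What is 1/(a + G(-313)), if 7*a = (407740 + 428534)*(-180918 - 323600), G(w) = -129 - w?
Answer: -1/60273612092 ≈ -1.6591e-11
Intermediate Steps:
a = -60273612276 (a = ((407740 + 428534)*(-180918 - 323600))/7 = (836274*(-504518))/7 = (⅐)*(-421915285932) = -60273612276)
1/(a + G(-313)) = 1/(-60273612276 + (-129 - 1*(-313))) = 1/(-60273612276 + (-129 + 313)) = 1/(-60273612276 + 184) = 1/(-60273612092) = -1/60273612092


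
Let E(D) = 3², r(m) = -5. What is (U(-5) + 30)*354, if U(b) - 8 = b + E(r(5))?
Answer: 14868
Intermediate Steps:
E(D) = 9
U(b) = 17 + b (U(b) = 8 + (b + 9) = 8 + (9 + b) = 17 + b)
(U(-5) + 30)*354 = ((17 - 5) + 30)*354 = (12 + 30)*354 = 42*354 = 14868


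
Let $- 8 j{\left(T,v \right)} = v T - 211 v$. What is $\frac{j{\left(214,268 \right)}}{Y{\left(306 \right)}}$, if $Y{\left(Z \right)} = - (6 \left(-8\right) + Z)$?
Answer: $\frac{67}{172} \approx 0.38953$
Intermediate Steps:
$j{\left(T,v \right)} = \frac{211 v}{8} - \frac{T v}{8}$ ($j{\left(T,v \right)} = - \frac{v T - 211 v}{8} = - \frac{T v - 211 v}{8} = - \frac{- 211 v + T v}{8} = \frac{211 v}{8} - \frac{T v}{8}$)
$Y{\left(Z \right)} = 48 - Z$ ($Y{\left(Z \right)} = - (-48 + Z) = 48 - Z$)
$\frac{j{\left(214,268 \right)}}{Y{\left(306 \right)}} = \frac{\frac{1}{8} \cdot 268 \left(211 - 214\right)}{48 - 306} = \frac{\frac{1}{8} \cdot 268 \left(-3\right)}{-258} = \left(- \frac{201}{2}\right) \left(- \frac{1}{258}\right) = \frac{67}{172}$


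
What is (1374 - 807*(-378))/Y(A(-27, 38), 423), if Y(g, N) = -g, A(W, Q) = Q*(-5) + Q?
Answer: 76605/38 ≈ 2015.9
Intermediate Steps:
A(W, Q) = -4*Q (A(W, Q) = -5*Q + Q = -4*Q)
(1374 - 807*(-378))/Y(A(-27, 38), 423) = (1374 - 807*(-378))/((-(-4)*38)) = (1374 + 305046)/((-1*(-152))) = 306420/152 = 306420*(1/152) = 76605/38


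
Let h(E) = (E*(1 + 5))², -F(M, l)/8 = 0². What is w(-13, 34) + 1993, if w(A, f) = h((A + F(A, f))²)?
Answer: 1030189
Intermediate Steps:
F(M, l) = 0 (F(M, l) = -8*0² = -8*0 = 0)
h(E) = 36*E² (h(E) = (E*6)² = (6*E)² = 36*E²)
w(A, f) = 36*A⁴ (w(A, f) = 36*((A + 0)²)² = 36*(A²)² = 36*A⁴)
w(-13, 34) + 1993 = 36*(-13)⁴ + 1993 = 36*28561 + 1993 = 1028196 + 1993 = 1030189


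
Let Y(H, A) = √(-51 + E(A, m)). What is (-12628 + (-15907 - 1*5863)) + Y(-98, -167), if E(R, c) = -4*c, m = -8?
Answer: -34398 + I*√19 ≈ -34398.0 + 4.3589*I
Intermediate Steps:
Y(H, A) = I*√19 (Y(H, A) = √(-51 - 4*(-8)) = √(-51 + 32) = √(-19) = I*√19)
(-12628 + (-15907 - 1*5863)) + Y(-98, -167) = (-12628 + (-15907 - 1*5863)) + I*√19 = (-12628 + (-15907 - 5863)) + I*√19 = (-12628 - 21770) + I*√19 = -34398 + I*√19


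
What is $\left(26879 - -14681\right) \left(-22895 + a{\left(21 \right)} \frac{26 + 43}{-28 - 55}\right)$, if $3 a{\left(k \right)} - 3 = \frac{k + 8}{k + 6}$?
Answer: $- \frac{2132452951000}{2241} \approx -9.5156 \cdot 10^{8}$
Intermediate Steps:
$a{\left(k \right)} = 1 + \frac{8 + k}{3 \left(6 + k\right)}$ ($a{\left(k \right)} = 1 + \frac{\left(k + 8\right) \frac{1}{k + 6}}{3} = 1 + \frac{\left(8 + k\right) \frac{1}{6 + k}}{3} = 1 + \frac{\frac{1}{6 + k} \left(8 + k\right)}{3} = 1 + \frac{8 + k}{3 \left(6 + k\right)}$)
$\left(26879 - -14681\right) \left(-22895 + a{\left(21 \right)} \frac{26 + 43}{-28 - 55}\right) = \left(26879 - -14681\right) \left(-22895 + \frac{2 \left(13 + 2 \cdot 21\right)}{3 \left(6 + 21\right)} \frac{26 + 43}{-28 - 55}\right) = \left(26879 + 14681\right) \left(-22895 + \frac{2 \left(13 + 42\right)}{3 \cdot 27} \frac{69}{-83}\right) = 41560 \left(-22895 + \frac{2}{3} \cdot \frac{1}{27} \cdot 55 \cdot 69 \left(- \frac{1}{83}\right)\right) = 41560 \left(-22895 + \frac{110}{81} \left(- \frac{69}{83}\right)\right) = 41560 \left(-22895 - \frac{2530}{2241}\right) = 41560 \left(- \frac{51310225}{2241}\right) = - \frac{2132452951000}{2241}$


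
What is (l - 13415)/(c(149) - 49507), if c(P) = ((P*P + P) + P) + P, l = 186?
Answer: 13229/26859 ≈ 0.49254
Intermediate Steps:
c(P) = P² + 3*P (c(P) = ((P² + P) + P) + P = ((P + P²) + P) + P = (P² + 2*P) + P = P² + 3*P)
(l - 13415)/(c(149) - 49507) = (186 - 13415)/(149*(3 + 149) - 49507) = -13229/(149*152 - 49507) = -13229/(22648 - 49507) = -13229/(-26859) = -13229*(-1/26859) = 13229/26859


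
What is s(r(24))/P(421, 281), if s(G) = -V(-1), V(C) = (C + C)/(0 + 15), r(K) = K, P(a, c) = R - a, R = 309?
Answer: -1/840 ≈ -0.0011905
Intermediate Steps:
P(a, c) = 309 - a
V(C) = 2*C/15 (V(C) = (2*C)/15 = (2*C)*(1/15) = 2*C/15)
s(G) = 2/15 (s(G) = -2*(-1)/15 = -1*(-2/15) = 2/15)
s(r(24))/P(421, 281) = 2/(15*(309 - 1*421)) = 2/(15*(309 - 421)) = (2/15)/(-112) = (2/15)*(-1/112) = -1/840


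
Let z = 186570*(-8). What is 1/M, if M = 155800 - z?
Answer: 1/1648360 ≈ 6.0666e-7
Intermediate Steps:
z = -1492560
M = 1648360 (M = 155800 - 1*(-1492560) = 155800 + 1492560 = 1648360)
1/M = 1/1648360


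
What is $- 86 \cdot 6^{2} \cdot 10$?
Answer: $-30960$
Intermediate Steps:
$- 86 \cdot 6^{2} \cdot 10 = \left(-86\right) 36 \cdot 10 = \left(-3096\right) 10 = -30960$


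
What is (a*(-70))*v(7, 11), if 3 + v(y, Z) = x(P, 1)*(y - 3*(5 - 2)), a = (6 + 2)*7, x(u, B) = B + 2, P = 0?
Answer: 35280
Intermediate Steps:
x(u, B) = 2 + B
a = 56 (a = 8*7 = 56)
v(y, Z) = -30 + 3*y (v(y, Z) = -3 + (2 + 1)*(y - 3*(5 - 2)) = -3 + 3*(y - 3*3) = -3 + 3*(y - 9) = -3 + 3*(-9 + y) = -3 + (-27 + 3*y) = -30 + 3*y)
(a*(-70))*v(7, 11) = (56*(-70))*(-30 + 3*7) = -3920*(-30 + 21) = -3920*(-9) = 35280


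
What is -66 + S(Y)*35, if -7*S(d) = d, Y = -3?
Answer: -51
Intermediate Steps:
S(d) = -d/7
-66 + S(Y)*35 = -66 - ⅐*(-3)*35 = -66 + (3/7)*35 = -66 + 15 = -51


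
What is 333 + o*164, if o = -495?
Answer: -80847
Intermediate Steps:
333 + o*164 = 333 - 495*164 = 333 - 81180 = -80847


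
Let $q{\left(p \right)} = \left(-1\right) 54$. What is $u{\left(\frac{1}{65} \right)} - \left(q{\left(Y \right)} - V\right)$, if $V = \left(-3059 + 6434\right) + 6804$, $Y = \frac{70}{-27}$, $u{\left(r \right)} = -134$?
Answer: $10099$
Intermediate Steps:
$Y = - \frac{70}{27}$ ($Y = 70 \left(- \frac{1}{27}\right) = - \frac{70}{27} \approx -2.5926$)
$q{\left(p \right)} = -54$
$V = 10179$ ($V = 3375 + 6804 = 10179$)
$u{\left(\frac{1}{65} \right)} - \left(q{\left(Y \right)} - V\right) = -134 - \left(-54 - 10179\right) = -134 - -10233 = -134 + 10233 = 10099$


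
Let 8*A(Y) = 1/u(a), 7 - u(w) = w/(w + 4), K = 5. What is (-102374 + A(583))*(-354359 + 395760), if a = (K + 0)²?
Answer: -6035460426347/1424 ≈ -4.2384e+9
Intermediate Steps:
a = 25 (a = (5 + 0)² = 5² = 25)
u(w) = 7 - w/(4 + w) (u(w) = 7 - w/(w + 4) = 7 - w/(4 + w))
A(Y) = 29/1424 (A(Y) = 1/(8*((2*(14 + 3*25)/(4 + 25)))) = 1/(8*((2*(14 + 75)/29))) = 1/(8*((2*(1/29)*89))) = 1/(8*(178/29)) = (⅛)*(29/178) = 29/1424)
(-102374 + A(583))*(-354359 + 395760) = (-102374 + 29/1424)*(-354359 + 395760) = -145780547/1424*41401 = -6035460426347/1424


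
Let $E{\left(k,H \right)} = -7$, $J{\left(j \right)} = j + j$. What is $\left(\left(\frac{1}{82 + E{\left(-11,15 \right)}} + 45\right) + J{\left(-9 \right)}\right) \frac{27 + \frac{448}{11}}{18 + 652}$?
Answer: $\frac{150937}{55275} \approx 2.7307$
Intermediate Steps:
$J{\left(j \right)} = 2 j$
$\left(\left(\frac{1}{82 + E{\left(-11,15 \right)}} + 45\right) + J{\left(-9 \right)}\right) \frac{27 + \frac{448}{11}}{18 + 652} = \left(\left(\frac{1}{82 - 7} + 45\right) + 2 \left(-9\right)\right) \frac{27 + \frac{448}{11}}{18 + 652} = \left(\left(\frac{1}{75} + 45\right) - 18\right) \frac{27 + 448 \cdot \frac{1}{11}}{670} = \left(\left(\frac{1}{75} + 45\right) - 18\right) \left(27 + \frac{448}{11}\right) \frac{1}{670} = \left(\frac{3376}{75} - 18\right) \frac{745}{11} \cdot \frac{1}{670} = \frac{2026}{75} \cdot \frac{149}{1474} = \frac{150937}{55275}$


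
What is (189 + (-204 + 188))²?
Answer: 29929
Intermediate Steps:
(189 + (-204 + 188))² = (189 - 16)² = 173² = 29929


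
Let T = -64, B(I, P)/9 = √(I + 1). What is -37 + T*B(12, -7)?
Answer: -37 - 576*√13 ≈ -2113.8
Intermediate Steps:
B(I, P) = 9*√(1 + I) (B(I, P) = 9*√(I + 1) = 9*√(1 + I))
-37 + T*B(12, -7) = -37 - 576*√(1 + 12) = -37 - 576*√13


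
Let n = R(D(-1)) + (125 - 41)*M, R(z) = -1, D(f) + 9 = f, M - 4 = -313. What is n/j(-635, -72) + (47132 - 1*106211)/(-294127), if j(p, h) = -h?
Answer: -7630400851/21177144 ≈ -360.31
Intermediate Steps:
M = -309 (M = 4 - 313 = -309)
D(f) = -9 + f
n = -25957 (n = -1 + (125 - 41)*(-309) = -1 + 84*(-309) = -1 - 25956 = -25957)
n/j(-635, -72) + (47132 - 1*106211)/(-294127) = -25957/((-1*(-72))) + (47132 - 1*106211)/(-294127) = -25957/72 + (47132 - 106211)*(-1/294127) = -25957*1/72 - 59079*(-1/294127) = -25957/72 + 59079/294127 = -7630400851/21177144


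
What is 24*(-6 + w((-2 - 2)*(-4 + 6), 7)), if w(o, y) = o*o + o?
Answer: 1200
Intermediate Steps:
w(o, y) = o + o² (w(o, y) = o² + o = o + o²)
24*(-6 + w((-2 - 2)*(-4 + 6), 7)) = 24*(-6 + ((-2 - 2)*(-4 + 6))*(1 + (-2 - 2)*(-4 + 6))) = 24*(-6 + (-4*2)*(1 - 4*2)) = 24*(-6 - 8*(1 - 8)) = 24*(-6 - 8*(-7)) = 24*(-6 + 56) = 24*50 = 1200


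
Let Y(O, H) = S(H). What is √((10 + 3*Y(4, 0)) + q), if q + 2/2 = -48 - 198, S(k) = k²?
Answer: I*√237 ≈ 15.395*I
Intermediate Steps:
Y(O, H) = H²
q = -247 (q = -1 + (-48 - 198) = -1 - 246 = -247)
√((10 + 3*Y(4, 0)) + q) = √((10 + 3*0²) - 247) = √((10 + 3*0) - 247) = √((10 + 0) - 247) = √(10 - 247) = √(-237) = I*√237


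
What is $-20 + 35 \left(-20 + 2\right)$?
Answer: $-650$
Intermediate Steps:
$-20 + 35 \left(-20 + 2\right) = -20 + 35 \left(-18\right) = -20 - 630 = -650$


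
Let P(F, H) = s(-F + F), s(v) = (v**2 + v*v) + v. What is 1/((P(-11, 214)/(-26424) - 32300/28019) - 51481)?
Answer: -28019/1442478439 ≈ -1.9424e-5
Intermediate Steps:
s(v) = v + 2*v**2 (s(v) = (v**2 + v**2) + v = 2*v**2 + v = v + 2*v**2)
P(F, H) = 0 (P(F, H) = (-F + F)*(1 + 2*(-F + F)) = 0*(1 + 2*0) = 0*(1 + 0) = 0*1 = 0)
1/((P(-11, 214)/(-26424) - 32300/28019) - 51481) = 1/((0/(-26424) - 32300/28019) - 51481) = 1/((0*(-1/26424) - 32300*1/28019) - 51481) = 1/((0 - 32300/28019) - 51481) = 1/(-32300/28019 - 51481) = 1/(-1442478439/28019) = -28019/1442478439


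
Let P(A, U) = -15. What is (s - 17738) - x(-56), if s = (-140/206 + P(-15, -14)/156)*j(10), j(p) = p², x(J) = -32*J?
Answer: -26254545/1339 ≈ -19608.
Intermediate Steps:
s = -103875/1339 (s = (-140/206 - 15/156)*10² = (-140*1/206 - 15*1/156)*100 = (-70/103 - 5/52)*100 = -4155/5356*100 = -103875/1339 ≈ -77.577)
(s - 17738) - x(-56) = (-103875/1339 - 17738) - (-32)*(-56) = -23855057/1339 - 1*1792 = -23855057/1339 - 1792 = -26254545/1339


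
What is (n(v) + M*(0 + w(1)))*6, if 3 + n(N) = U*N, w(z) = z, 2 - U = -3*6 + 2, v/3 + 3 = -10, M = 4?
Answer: -4206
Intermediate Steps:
v = -39 (v = -9 + 3*(-10) = -9 - 30 = -39)
U = 18 (U = 2 - (-3*6 + 2) = 2 - (-18 + 2) = 2 - 1*(-16) = 2 + 16 = 18)
n(N) = -3 + 18*N
(n(v) + M*(0 + w(1)))*6 = ((-3 + 18*(-39)) + 4*(0 + 1))*6 = ((-3 - 702) + 4*1)*6 = (-705 + 4)*6 = -701*6 = -4206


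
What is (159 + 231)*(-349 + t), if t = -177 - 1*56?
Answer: -226980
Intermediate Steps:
t = -233 (t = -177 - 56 = -233)
(159 + 231)*(-349 + t) = (159 + 231)*(-349 - 233) = 390*(-582) = -226980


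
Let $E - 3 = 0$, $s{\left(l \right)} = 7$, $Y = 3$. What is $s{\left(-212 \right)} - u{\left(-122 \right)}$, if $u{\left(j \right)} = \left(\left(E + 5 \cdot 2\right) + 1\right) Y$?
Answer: $-35$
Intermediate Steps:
$E = 3$ ($E = 3 + 0 = 3$)
$u{\left(j \right)} = 42$ ($u{\left(j \right)} = \left(\left(3 + 5 \cdot 2\right) + 1\right) 3 = \left(\left(3 + 10\right) + 1\right) 3 = \left(13 + 1\right) 3 = 14 \cdot 3 = 42$)
$s{\left(-212 \right)} - u{\left(-122 \right)} = 7 - 42 = -35$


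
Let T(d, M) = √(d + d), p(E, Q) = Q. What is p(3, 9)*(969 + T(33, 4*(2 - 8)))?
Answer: 8721 + 9*√66 ≈ 8794.1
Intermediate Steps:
T(d, M) = √2*√d (T(d, M) = √(2*d) = √2*√d)
p(3, 9)*(969 + T(33, 4*(2 - 8))) = 9*(969 + √2*√33) = 9*(969 + √66) = 8721 + 9*√66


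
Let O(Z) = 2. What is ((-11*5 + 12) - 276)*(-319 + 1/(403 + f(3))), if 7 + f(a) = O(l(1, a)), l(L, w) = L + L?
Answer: 40500559/398 ≈ 1.0176e+5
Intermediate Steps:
l(L, w) = 2*L
f(a) = -5 (f(a) = -7 + 2 = -5)
((-11*5 + 12) - 276)*(-319 + 1/(403 + f(3))) = ((-11*5 + 12) - 276)*(-319 + 1/(403 - 5)) = ((-55 + 12) - 276)*(-319 + 1/398) = (-43 - 276)*(-319 + 1/398) = -319*(-126961/398) = 40500559/398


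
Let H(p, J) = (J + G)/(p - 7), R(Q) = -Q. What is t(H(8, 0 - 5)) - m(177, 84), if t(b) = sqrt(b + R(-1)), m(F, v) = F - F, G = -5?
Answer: 3*I ≈ 3.0*I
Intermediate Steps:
m(F, v) = 0
H(p, J) = (-5 + J)/(-7 + p) (H(p, J) = (J - 5)/(p - 7) = (-5 + J)/(-7 + p))
t(b) = sqrt(1 + b) (t(b) = sqrt(b - 1*(-1)) = sqrt(b + 1) = sqrt(1 + b))
t(H(8, 0 - 5)) - m(177, 84) = sqrt(1 + (-5 + (0 - 5))/(-7 + 8)) - 1*0 = sqrt(1 + (-5 - 5)/1) + 0 = sqrt(1 + 1*(-10)) + 0 = sqrt(1 - 10) + 0 = sqrt(-9) + 0 = 3*I + 0 = 3*I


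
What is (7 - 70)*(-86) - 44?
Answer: 5374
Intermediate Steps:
(7 - 70)*(-86) - 44 = -63*(-86) - 44 = 5418 - 44 = 5374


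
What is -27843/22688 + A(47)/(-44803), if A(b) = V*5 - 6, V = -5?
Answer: -1246746601/1016490464 ≈ -1.2265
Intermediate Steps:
A(b) = -31 (A(b) = -5*5 - 6 = -25 - 6 = -31)
-27843/22688 + A(47)/(-44803) = -27843/22688 - 31/(-44803) = -27843*1/22688 - 31*(-1/44803) = -27843/22688 + 31/44803 = -1246746601/1016490464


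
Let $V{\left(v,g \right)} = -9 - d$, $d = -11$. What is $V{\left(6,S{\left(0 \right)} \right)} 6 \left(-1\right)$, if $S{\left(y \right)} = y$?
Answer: $-12$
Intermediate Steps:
$V{\left(v,g \right)} = 2$ ($V{\left(v,g \right)} = -9 - -11 = -9 + 11 = 2$)
$V{\left(6,S{\left(0 \right)} \right)} 6 \left(-1\right) = 2 \cdot 6 \left(-1\right) = 2 \left(-6\right) = -12$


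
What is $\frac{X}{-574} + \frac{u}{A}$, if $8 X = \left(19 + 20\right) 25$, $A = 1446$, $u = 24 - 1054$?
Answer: $- \frac{3069805}{3320016} \approx -0.92464$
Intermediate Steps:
$u = -1030$ ($u = 24 - 1054 = -1030$)
$X = \frac{975}{8}$ ($X = \frac{\left(19 + 20\right) 25}{8} = \frac{39 \cdot 25}{8} = \frac{1}{8} \cdot 975 = \frac{975}{8} \approx 121.88$)
$\frac{X}{-574} + \frac{u}{A} = \frac{975}{8 \left(-574\right)} - \frac{1030}{1446} = \frac{975}{8} \left(- \frac{1}{574}\right) - \frac{515}{723} = - \frac{975}{4592} - \frac{515}{723} = - \frac{3069805}{3320016}$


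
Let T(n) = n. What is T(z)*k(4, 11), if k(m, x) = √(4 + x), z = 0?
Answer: 0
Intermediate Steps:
T(z)*k(4, 11) = 0*√(4 + 11) = 0*√15 = 0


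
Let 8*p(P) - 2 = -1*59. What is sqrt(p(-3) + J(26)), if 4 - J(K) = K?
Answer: I*sqrt(466)/4 ≈ 5.3968*I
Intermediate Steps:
J(K) = 4 - K
p(P) = -57/8 (p(P) = 1/4 + (-1*59)/8 = 1/4 + (1/8)*(-59) = 1/4 - 59/8 = -57/8)
sqrt(p(-3) + J(26)) = sqrt(-57/8 + (4 - 1*26)) = sqrt(-57/8 + (4 - 26)) = sqrt(-57/8 - 22) = sqrt(-233/8) = I*sqrt(466)/4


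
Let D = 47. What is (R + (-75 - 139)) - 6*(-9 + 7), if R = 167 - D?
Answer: -82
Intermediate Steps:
R = 120 (R = 167 - 1*47 = 167 - 47 = 120)
(R + (-75 - 139)) - 6*(-9 + 7) = (120 + (-75 - 139)) - 6*(-9 + 7) = (120 - 214) - 6*(-2) = -94 + 12 = -82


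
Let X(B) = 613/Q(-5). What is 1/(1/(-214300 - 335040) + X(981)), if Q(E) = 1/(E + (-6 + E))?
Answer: -549340/5387926721 ≈ -0.00010196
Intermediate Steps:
Q(E) = 1/(-6 + 2*E)
X(B) = -9808 (X(B) = 613/((1/(2*(-3 - 5)))) = 613/(((½)/(-8))) = 613/(((½)*(-⅛))) = 613/(-1/16) = 613*(-16) = -9808)
1/(1/(-214300 - 335040) + X(981)) = 1/(1/(-214300 - 335040) - 9808) = 1/(1/(-549340) - 9808) = 1/(-1/549340 - 9808) = 1/(-5387926721/549340) = -549340/5387926721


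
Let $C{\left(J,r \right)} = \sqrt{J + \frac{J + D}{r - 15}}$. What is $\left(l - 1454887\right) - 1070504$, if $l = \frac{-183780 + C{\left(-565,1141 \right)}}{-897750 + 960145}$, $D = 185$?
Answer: $- \frac{31514391045}{12479} + \frac{3 i \sqrt{19910495}}{35128385} \approx -2.5254 \cdot 10^{6} + 0.00038107 i$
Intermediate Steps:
$C{\left(J,r \right)} = \sqrt{J + \frac{185 + J}{-15 + r}}$ ($C{\left(J,r \right)} = \sqrt{J + \frac{J + 185}{r - 15}} = \sqrt{J + \frac{185 + J}{-15 + r}}$)
$l = - \frac{36756}{12479} + \frac{3 i \sqrt{19910495}}{35128385}$ ($l = \frac{-183780 + \sqrt{\frac{185 - 565 - 565 \left(-15 + 1141\right)}{-15 + 1141}}}{-897750 + 960145} = \frac{-183780 + \sqrt{\frac{185 - 565 - 636190}{1126}}}{62395} = \left(-183780 + \sqrt{\frac{185 - 565 - 636190}{1126}}\right) \frac{1}{62395} = \left(-183780 + \sqrt{\frac{1}{1126} \left(-636570\right)}\right) \frac{1}{62395} = \left(-183780 + \sqrt{- \frac{318285}{563}}\right) \frac{1}{62395} = \left(-183780 + \frac{3 i \sqrt{19910495}}{563}\right) \frac{1}{62395} = - \frac{36756}{12479} + \frac{3 i \sqrt{19910495}}{35128385} \approx -2.9454 + 0.00038107 i$)
$\left(l - 1454887\right) - 1070504 = \left(\left(- \frac{36756}{12479} + \frac{3 i \sqrt{19910495}}{35128385}\right) - 1454887\right) - 1070504 = \left(- \frac{18155571629}{12479} + \frac{3 i \sqrt{19910495}}{35128385}\right) - 1070504 = - \frac{31514391045}{12479} + \frac{3 i \sqrt{19910495}}{35128385}$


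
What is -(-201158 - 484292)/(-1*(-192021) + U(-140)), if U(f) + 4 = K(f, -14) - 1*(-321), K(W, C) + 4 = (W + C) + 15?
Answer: 137090/38439 ≈ 3.5664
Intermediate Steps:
K(W, C) = 11 + C + W (K(W, C) = -4 + ((W + C) + 15) = -4 + ((C + W) + 15) = -4 + (15 + C + W) = 11 + C + W)
U(f) = 314 + f (U(f) = -4 + ((11 - 14 + f) - 1*(-321)) = -4 + ((-3 + f) + 321) = -4 + (318 + f) = 314 + f)
-(-201158 - 484292)/(-1*(-192021) + U(-140)) = -(-201158 - 484292)/(-1*(-192021) + (314 - 140)) = -(-685450)/(192021 + 174) = -(-685450)/192195 = -1*(-137090/38439) = 137090/38439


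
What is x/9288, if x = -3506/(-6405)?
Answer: 1753/29744820 ≈ 5.8935e-5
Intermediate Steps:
x = 3506/6405 (x = -3506*(-1/6405) = 3506/6405 ≈ 0.54739)
x/9288 = (3506/6405)/9288 = (3506/6405)*(1/9288) = 1753/29744820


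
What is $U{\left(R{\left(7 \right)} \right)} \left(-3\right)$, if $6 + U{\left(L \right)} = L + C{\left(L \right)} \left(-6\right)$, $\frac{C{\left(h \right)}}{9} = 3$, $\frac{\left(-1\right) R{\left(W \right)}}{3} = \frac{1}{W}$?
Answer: $\frac{3537}{7} \approx 505.29$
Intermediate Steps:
$R{\left(W \right)} = - \frac{3}{W}$
$C{\left(h \right)} = 27$ ($C{\left(h \right)} = 9 \cdot 3 = 27$)
$U{\left(L \right)} = -168 + L$ ($U{\left(L \right)} = -6 + \left(L + 27 \left(-6\right)\right) = -6 + \left(L - 162\right) = -6 + \left(-162 + L\right) = -168 + L$)
$U{\left(R{\left(7 \right)} \right)} \left(-3\right) = \left(-168 - \frac{3}{7}\right) \left(-3\right) = \left(- \frac{1179}{7}\right) \left(-3\right) = \frac{3537}{7}$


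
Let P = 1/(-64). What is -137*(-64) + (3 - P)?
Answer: 561345/64 ≈ 8771.0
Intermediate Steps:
P = -1/64 ≈ -0.015625
-137*(-64) + (3 - P) = -137*(-64) + (3 - 1*(-1/64)) = 8768 + (3 + 1/64) = 8768 + 193/64 = 561345/64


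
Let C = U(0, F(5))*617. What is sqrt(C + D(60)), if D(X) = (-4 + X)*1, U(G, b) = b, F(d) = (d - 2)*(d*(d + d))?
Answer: sqrt(92606) ≈ 304.31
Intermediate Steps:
F(d) = 2*d**2*(-2 + d) (F(d) = (-2 + d)*(d*(2*d)) = (-2 + d)*(2*d**2) = 2*d**2*(-2 + d))
D(X) = -4 + X
C = 92550 (C = (2*5**2*(-2 + 5))*617 = (2*25*3)*617 = 150*617 = 92550)
sqrt(C + D(60)) = sqrt(92550 + (-4 + 60)) = sqrt(92550 + 56) = sqrt(92606)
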